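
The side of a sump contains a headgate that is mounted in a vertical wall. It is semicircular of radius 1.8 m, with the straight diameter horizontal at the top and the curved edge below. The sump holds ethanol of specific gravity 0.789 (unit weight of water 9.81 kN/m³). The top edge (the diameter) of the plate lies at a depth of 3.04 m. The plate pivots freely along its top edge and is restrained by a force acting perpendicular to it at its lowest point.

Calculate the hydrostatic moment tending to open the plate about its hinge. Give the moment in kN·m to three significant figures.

γ = 0.789 × 9.81 = 7.74009 kN/m³.
The centroid of a semicircle lies 4r/(3π) = 0.763944 m from the diameter, here below the top edge, so the centroid depth is h_c = 3.04 + 0.763944 = 3.80394 m.
A = πr²/2 = π × 1.8²/2 = 5.08938 m².
Resultant F = γ·h_c·A = 7.74009 × 3.80394 × 5.08938 = 149.846 kN.
I_c = (π/8 − 8/(9π))·r⁴ = 0.109757 × 1.8⁴ = 1.15219 m⁴.
Centre of pressure: y_p = y_c + I_c/(y_c·A) = 3.80394 + 1.15219/(3.80394 × 5.08938) = 3.80394 + 0.0595149 = 3.86345 m along the plane.
The resultant acts 0.763944 + 0.0595149 = 0.823459 m (along the plate) below the hinge at the top edge, so the moment about the hinge is M = F × 0.823459 = 149.846 × 0.823459 = 123.392 kN·m.

M ≈ 123 kN·m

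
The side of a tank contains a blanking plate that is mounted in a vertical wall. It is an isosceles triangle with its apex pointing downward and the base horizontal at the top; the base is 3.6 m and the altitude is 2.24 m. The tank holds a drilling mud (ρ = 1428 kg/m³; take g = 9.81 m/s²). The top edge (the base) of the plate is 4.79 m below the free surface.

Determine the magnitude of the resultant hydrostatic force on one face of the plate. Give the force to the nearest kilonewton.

γ = ρg = 1428 × 9.81 / 1000 = 14.00868 kN/m³.
With the apex down, the centroid sits h/3 = 2.24/3 = 0.746667 m below the base (the top edge), so the centroid depth is h_c = 4.79 + 0.746667 = 5.53667 m.
A = ½ × 3.6 × 2.24 = 4.032 m².
Resultant F = γ·h_c·A = 14.00868 × 5.53667 × 4.032 = 312.728 kN.

F ≈ 313 kN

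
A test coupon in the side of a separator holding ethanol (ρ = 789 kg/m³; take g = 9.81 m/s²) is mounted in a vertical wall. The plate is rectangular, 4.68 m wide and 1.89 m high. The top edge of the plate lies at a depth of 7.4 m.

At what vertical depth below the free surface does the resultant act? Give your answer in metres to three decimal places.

h_p = 8.381 m

γ = ρg = 789 × 9.81 / 1000 = 7.74009 kN/m³.
The centroid lies 1.89/2 = 0.945 m below the top edge, so the centroid depth is h_c = 7.4 + 0.945 = 8.345 m.
A = 4.68 × 1.89 = 8.8452 m².
Resultant F = γ·h_c·A = 7.74009 × 8.345 × 8.8452 = 571.321 kN.
I_c = b·h³/12 = 4.68 × 1.89³/12 = 2.63299 m⁴.
Centre of pressure: y_p = y_c + I_c/(y_c·A) = 8.345 + 2.63299/(8.345 × 8.8452) = 8.345 + 0.035671 = 8.38067 m along the plane.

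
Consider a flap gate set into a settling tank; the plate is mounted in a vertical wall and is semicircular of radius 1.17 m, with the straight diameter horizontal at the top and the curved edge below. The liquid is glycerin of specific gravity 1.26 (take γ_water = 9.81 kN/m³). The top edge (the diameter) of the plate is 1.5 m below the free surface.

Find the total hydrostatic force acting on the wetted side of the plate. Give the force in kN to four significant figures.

F ≈ 53.07 kN

γ = 1.26 × 9.81 = 12.3606 kN/m³.
The centroid of a semicircle lies 4r/(3π) = 0.496563 m from the diameter, here below the top edge, so the centroid depth is h_c = 1.5 + 0.496563 = 1.99656 m.
A = πr²/2 = π × 1.17²/2 = 2.15026 m².
Resultant F = γ·h_c·A = 12.3606 × 1.99656 × 2.15026 = 53.0656 kN.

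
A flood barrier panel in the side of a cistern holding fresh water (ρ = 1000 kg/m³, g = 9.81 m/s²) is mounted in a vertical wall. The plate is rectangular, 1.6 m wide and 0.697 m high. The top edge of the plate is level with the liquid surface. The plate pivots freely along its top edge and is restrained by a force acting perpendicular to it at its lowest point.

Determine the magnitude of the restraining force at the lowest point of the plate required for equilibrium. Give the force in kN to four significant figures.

γ = ρg = 1000 × 9.81 = 9810 N/m³ = 9.81 kN/m³.
The centroid lies 0.697/2 = 0.3485 m below the top edge, so the centroid depth is h_c = 0.3485 m.
A = 1.6 × 0.697 = 1.1152 m².
Resultant F = γ·h_c·A = 9.81 × 0.3485 × 1.1152 = 3.81263 kN.
I_c = b·h³/12 = 1.6 × 0.697³/12 = 0.0451478 m⁴.
Centre of pressure: y_p = y_c + I_c/(y_c·A) = 0.3485 + 0.0451478/(0.3485 × 1.1152) = 0.3485 + 0.116167 = 0.464667 m along the plane.
The resultant acts 0.3485 + 0.116167 = 0.464667 m (along the plate) below the hinge at the top edge, so the moment about the hinge is M = F × 0.464667 = 3.81263 × 0.464667 = 1.7716 kN·m.
A normal force at the bottom, 0.697 m from the hinge, must supply this moment: P = 1.7716/0.697 = 2.54175 kN.

P ≈ 2.542 kN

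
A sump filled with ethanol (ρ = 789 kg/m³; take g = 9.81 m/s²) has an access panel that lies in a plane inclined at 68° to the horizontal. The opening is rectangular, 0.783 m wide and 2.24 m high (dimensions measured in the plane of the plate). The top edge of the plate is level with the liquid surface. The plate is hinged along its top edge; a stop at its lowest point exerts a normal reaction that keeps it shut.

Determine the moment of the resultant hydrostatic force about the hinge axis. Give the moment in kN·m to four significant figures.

γ = ρg = 789 × 9.81 / 1000 = 7.74009 kN/m³.
Let θ = 68° be the plate's angle to the horizontal; measure y along the incline from where the plane meets the free surface. Vertical depth h = y·sinθ with sinθ = 0.927184.
The centroid lies 2.24/2 = 1.12 m below the top edge, so y_c = 1.12 m and h_c = 1.12 × 0.927184 = 1.03845 m.
A = 0.783 × 2.24 = 1.75392 m².
Resultant F = γ·h_c·A = 7.74009 × 1.03845 × 1.75392 = 14.0975 kN.
I_c = b·h³/12 = 0.783 × 2.24³/12 = 0.733372 m⁴.
Centre of pressure: y_p = y_c + I_c/(y_c·A) = 1.12 + 0.733372/(1.12 × 1.75392) = 1.12 + 0.373333 = 1.49333 m along the plane.
The resultant acts 1.12 + 0.373333 = 1.49333 m (along the plate) below the hinge at the top edge, so the moment about the hinge is M = F × 1.49333 = 14.0975 × 1.49333 = 21.0522 kN·m.

M ≈ 21.05 kN·m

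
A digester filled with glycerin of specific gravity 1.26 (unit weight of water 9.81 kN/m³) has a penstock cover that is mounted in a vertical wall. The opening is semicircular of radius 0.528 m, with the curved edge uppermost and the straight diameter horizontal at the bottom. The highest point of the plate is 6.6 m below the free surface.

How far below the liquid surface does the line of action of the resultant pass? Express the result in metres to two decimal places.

h_p = 6.91 m

γ = 1.26 × 9.81 = 12.3606 kN/m³.
The centroid lies 4r/(3π) = 0.22409 m above the diameter, so r − 4r/(3π) = 0.528 − 0.22409 = 0.30391 m below the topmost point, so the centroid depth is h_c = 6.6 + 0.30391 = 6.90391 m.
A = πr²/2 = π × 0.528²/2 = 0.437913 m².
Resultant F = γ·h_c·A = 12.3606 × 6.90391 × 0.437913 = 37.3699 kN.
I_c = (π/8 − 8/(9π))·r⁴ = 0.109757 × 0.528⁴ = 0.00853037 m⁴.
Centre of pressure: y_p = y_c + I_c/(y_c·A) = 6.90391 + 0.00853037/(6.90391 × 0.437913) = 6.90391 + 0.00282153 = 6.90673 m along the plane.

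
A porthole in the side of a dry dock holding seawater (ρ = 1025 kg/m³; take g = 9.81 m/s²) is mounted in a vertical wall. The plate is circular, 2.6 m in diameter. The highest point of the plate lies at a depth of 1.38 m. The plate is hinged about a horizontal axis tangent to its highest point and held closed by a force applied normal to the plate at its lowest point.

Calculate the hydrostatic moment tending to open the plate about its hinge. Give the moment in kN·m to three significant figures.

γ = ρg = 1025 × 9.81 / 1000 = 10.05525 kN/m³.
The centroid is at the centre, 1.3 m below the top of the plate, so the centroid depth is h_c = 1.38 + 1.3 = 2.68 m.
A = π(1.3)² = 5.30929 m².
Resultant F = γ·h_c·A = 10.05525 × 2.68 × 5.30929 = 143.075 kN.
I_c = πr⁴/4 = π × 1.3⁴/4 = 2.24318 m⁴.
Centre of pressure: y_p = y_c + I_c/(y_c·A) = 2.68 + 2.24318/(2.68 × 5.30929) = 2.68 + 0.15765 = 2.83765 m along the plane.
The resultant acts 1.3 + 0.15765 = 1.45765 m (along the plate) below the hinge at the top edge, so the moment about the hinge is M = F × 1.45765 = 143.075 × 1.45765 = 208.553 kN·m.

M ≈ 209 kN·m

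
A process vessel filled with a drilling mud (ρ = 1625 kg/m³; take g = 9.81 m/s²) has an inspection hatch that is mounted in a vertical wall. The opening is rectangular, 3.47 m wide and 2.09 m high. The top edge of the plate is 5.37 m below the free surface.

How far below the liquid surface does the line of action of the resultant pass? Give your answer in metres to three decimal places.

γ = ρg = 1625 × 9.81 / 1000 = 15.94125 kN/m³.
The centroid lies 2.09/2 = 1.045 m below the top edge, so the centroid depth is h_c = 5.37 + 1.045 = 6.415 m.
A = 3.47 × 2.09 = 7.2523 m².
Resultant F = γ·h_c·A = 15.94125 × 6.415 × 7.2523 = 741.643 kN.
I_c = b·h³/12 = 3.47 × 2.09³/12 = 2.6399 m⁴.
Centre of pressure: y_p = y_c + I_c/(y_c·A) = 6.415 + 2.6399/(6.415 × 7.2523) = 6.415 + 0.0567434 = 6.47174 m along the plane.

h_p = 6.472 m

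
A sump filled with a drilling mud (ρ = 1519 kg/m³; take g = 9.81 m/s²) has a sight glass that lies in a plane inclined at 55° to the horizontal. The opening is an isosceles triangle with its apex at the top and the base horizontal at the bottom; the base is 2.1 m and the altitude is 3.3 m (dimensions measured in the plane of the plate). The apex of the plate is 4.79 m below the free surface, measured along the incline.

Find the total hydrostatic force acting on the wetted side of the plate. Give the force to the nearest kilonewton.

γ = ρg = 1519 × 9.81 / 1000 = 14.90139 kN/m³.
Let θ = 55° be the plate's angle to the horizontal; measure y along the incline from where the plane meets the free surface. Vertical depth h = y·sinθ with sinθ = 0.819152.
With the apex up, the centroid sits 2h/3 = 2 × 3.3/3 = 2.2 m below the apex, so y_c = 4.79 + 2.2 = 6.99 m and h_c = 6.99 × 0.819152 = 5.72587 m.
A = ½ × 2.1 × 3.3 = 3.465 m².
Resultant F = γ·h_c·A = 14.90139 × 5.72587 × 3.465 = 295.646 kN.

F ≈ 296 kN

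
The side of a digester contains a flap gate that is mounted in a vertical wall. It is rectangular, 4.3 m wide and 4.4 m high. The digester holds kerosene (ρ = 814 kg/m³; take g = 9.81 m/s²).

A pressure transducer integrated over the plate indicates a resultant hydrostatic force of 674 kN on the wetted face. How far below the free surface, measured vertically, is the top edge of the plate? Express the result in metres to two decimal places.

γ = ρg = 814 × 9.81 / 1000 = 7.98534 kN/m³.
A = 4.3 × 4.4 = 18.92 m².
From F = γ·h_c·A, the centroid depth is h_c = 674/(7.98534 × 18.92) = 4.46113 m.
The centroid lies 4.4/2 = 2.2 m below the top edge, so the top edge sits at h_top = 4.46113 − 2.2 = 2.26113 m below the surface.

d_top ≈ 2.26 m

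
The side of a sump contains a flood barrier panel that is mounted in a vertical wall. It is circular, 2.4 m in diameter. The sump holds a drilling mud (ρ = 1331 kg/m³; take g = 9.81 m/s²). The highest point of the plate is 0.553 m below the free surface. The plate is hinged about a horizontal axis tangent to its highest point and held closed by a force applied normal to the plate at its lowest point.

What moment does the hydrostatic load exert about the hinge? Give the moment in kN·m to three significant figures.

M ≈ 146 kN·m

γ = ρg = 1331 × 9.81 / 1000 = 13.05711 kN/m³.
The centroid is at the centre, 1.2 m below the top of the plate, so the centroid depth is h_c = 0.553 + 1.2 = 1.753 m.
A = π(1.2)² = 4.52389 m².
Resultant F = γ·h_c·A = 13.05711 × 1.753 × 4.52389 = 103.548 kN.
I_c = πr⁴/4 = π × 1.2⁴/4 = 1.6286 m⁴.
Centre of pressure: y_p = y_c + I_c/(y_c·A) = 1.753 + 1.6286/(1.753 × 4.52389) = 1.753 + 0.205362 = 1.95836 m along the plane.
The resultant acts 1.2 + 0.205362 = 1.40536 m (along the plate) below the hinge at the top edge, so the moment about the hinge is M = F × 1.40536 = 103.548 × 1.40536 = 145.522 kN·m.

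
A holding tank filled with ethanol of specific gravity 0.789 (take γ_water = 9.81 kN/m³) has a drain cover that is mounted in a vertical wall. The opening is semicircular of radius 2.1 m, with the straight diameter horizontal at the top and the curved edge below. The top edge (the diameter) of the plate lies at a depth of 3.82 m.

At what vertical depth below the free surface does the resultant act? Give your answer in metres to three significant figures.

γ = 0.789 × 9.81 = 7.74009 kN/m³.
The centroid of a semicircle lies 4r/(3π) = 0.891268 m from the diameter, here below the top edge, so the centroid depth is h_c = 3.82 + 0.891268 = 4.71127 m.
A = πr²/2 = π × 2.1²/2 = 6.92721 m².
Resultant F = γ·h_c·A = 7.74009 × 4.71127 × 6.92721 = 252.605 kN.
I_c = (π/8 − 8/(9π))·r⁴ = 0.109757 × 2.1⁴ = 2.13457 m⁴.
Centre of pressure: y_p = y_c + I_c/(y_c·A) = 4.71127 + 2.13457/(4.71127 × 6.92721) = 4.71127 + 0.0654055 = 4.77668 m along the plane.

h_p = 4.78 m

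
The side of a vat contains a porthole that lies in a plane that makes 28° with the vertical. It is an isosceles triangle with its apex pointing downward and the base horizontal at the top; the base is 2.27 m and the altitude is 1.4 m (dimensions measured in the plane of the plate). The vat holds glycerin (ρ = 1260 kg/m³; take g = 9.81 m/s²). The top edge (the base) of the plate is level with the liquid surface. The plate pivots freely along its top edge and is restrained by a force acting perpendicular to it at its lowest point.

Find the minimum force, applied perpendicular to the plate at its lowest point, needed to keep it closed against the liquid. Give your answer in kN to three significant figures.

P ≈ 4.05 kN

γ = ρg = 1260 × 9.81 / 1000 = 12.3606 kN/m³.
The plate makes 28° with the vertical, i.e. θ = 90° − 28° = 62° to the horizontal. Measuring y along the incline from the free-surface line, vertical depth h = y·sinθ with sinθ = 0.882948.
With the apex down, the centroid sits h/3 = 1.4/3 = 0.466667 m below the base (the top edge), so y_c = 0.466667 m and h_c = 0.466667 × 0.882948 = 0.412043 m.
A = ½ × 2.27 × 1.4 = 1.589 m².
Resultant F = γ·h_c·A = 12.3606 × 0.412043 × 1.589 = 8.09293 kN.
I_c = b·h³/36 = 2.27 × 1.4³/36 = 0.173024 m⁴.
Centre of pressure: y_p = y_c + I_c/(y_c·A) = 0.466667 + 0.173024/(0.466667 × 1.589) = 0.466667 + 0.233333 = 0.7 m along the plane.
The resultant acts 0.466667 + 0.233333 = 0.7 m (along the plate) below the hinge at the top edge, so the moment about the hinge is M = F × 0.7 = 8.09293 × 0.7 = 5.66505 kN·m.
A normal force at the bottom, 1.4 m from the hinge, must supply this moment: P = 5.66505/1.4 = 4.04646 kN.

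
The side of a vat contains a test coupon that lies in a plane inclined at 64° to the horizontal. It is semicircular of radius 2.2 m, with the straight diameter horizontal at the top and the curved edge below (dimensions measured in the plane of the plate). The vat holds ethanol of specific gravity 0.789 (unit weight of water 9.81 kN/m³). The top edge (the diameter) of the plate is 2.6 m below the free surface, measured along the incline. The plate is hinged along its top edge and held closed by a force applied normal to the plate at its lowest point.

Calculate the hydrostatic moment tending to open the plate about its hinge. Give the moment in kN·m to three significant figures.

M ≈ 192 kN·m

γ = 0.789 × 9.81 = 7.74009 kN/m³.
Let θ = 64° be the plate's angle to the horizontal; measure y along the incline from where the plane meets the free surface. Vertical depth h = y·sinθ with sinθ = 0.898794.
The centroid of a semicircle lies 4r/(3π) = 0.933709 m from the diameter, here below the top edge, so y_c = 2.6 + 0.933709 = 3.53371 m and h_c = 3.53371 × 0.898794 = 3.17608 m.
A = πr²/2 = π × 2.2²/2 = 7.60265 m².
Resultant F = γ·h_c·A = 7.74009 × 3.17608 × 7.60265 = 186.897 kN.
I_c = (π/8 − 8/(9π))·r⁴ = 0.109757 × 2.2⁴ = 2.57112 m⁴.
Centre of pressure: y_p = y_c + I_c/(y_c·A) = 3.53371 + 2.57112/(3.53371 × 7.60265) = 3.53371 + 0.0957032 = 3.62941 m along the plane.
The resultant acts 0.933709 + 0.0957032 = 1.02941 m (along the plate) below the hinge at the top edge, so the moment about the hinge is M = F × 1.02941 = 186.897 × 1.02941 = 192.394 kN·m.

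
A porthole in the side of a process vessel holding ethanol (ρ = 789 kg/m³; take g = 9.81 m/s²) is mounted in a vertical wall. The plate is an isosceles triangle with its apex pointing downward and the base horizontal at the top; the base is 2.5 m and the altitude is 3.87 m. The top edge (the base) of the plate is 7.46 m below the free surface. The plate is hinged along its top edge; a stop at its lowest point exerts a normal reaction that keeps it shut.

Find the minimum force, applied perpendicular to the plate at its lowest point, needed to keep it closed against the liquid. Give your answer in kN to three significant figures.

γ = ρg = 789 × 9.81 / 1000 = 7.74009 kN/m³.
With the apex down, the centroid sits h/3 = 3.87/3 = 1.29 m below the base (the top edge), so the centroid depth is h_c = 7.46 + 1.29 = 8.75 m.
A = ½ × 2.5 × 3.87 = 4.8375 m².
Resultant F = γ·h_c·A = 7.74009 × 8.75 × 4.8375 = 327.623 kN.
I_c = b·h³/36 = 2.5 × 3.87³/36 = 4.02504 m⁴.
Centre of pressure: y_p = y_c + I_c/(y_c·A) = 8.75 + 4.02504/(8.75 × 4.8375) = 8.75 + 0.0950914 = 8.84509 m along the plane.
The resultant acts 1.29 + 0.0950914 = 1.38509 m (along the plate) below the hinge at the top edge, so the moment about the hinge is M = F × 1.38509 = 327.623 × 1.38509 = 453.787 kN·m.
A normal force at the bottom, 3.87 m from the hinge, must supply this moment: P = 453.787/3.87 = 117.258 kN.

P ≈ 117 kN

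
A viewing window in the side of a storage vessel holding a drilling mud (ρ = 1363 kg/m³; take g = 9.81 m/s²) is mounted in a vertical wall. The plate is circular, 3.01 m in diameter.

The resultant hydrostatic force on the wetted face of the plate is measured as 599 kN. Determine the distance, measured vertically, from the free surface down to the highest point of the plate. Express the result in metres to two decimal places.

γ = ρg = 1363 × 9.81 / 1000 = 13.37103 kN/m³.
A = π(1.505)² = 7.11579 m².
From F = γ·h_c·A, the centroid depth is h_c = 599/(13.37103 × 7.11579) = 6.29562 m.
The centroid is at the centre, 1.505 m below the top of the plate, so the highest point sits at h_top = 6.29562 − 1.505 = 4.79062 m below the surface.

d_top ≈ 4.79 m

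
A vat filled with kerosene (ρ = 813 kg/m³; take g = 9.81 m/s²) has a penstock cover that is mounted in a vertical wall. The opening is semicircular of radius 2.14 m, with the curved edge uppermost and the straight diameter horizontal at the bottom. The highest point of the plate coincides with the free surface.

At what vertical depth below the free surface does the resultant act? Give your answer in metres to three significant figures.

h_p = 1.49 m

γ = ρg = 813 × 9.81 / 1000 = 7.97553 kN/m³.
The centroid lies 4r/(3π) = 0.908244 m above the diameter, so r − 4r/(3π) = 2.14 − 0.908244 = 1.23176 m below the topmost point, so the centroid depth is h_c = 1.23176 m.
A = πr²/2 = π × 2.14²/2 = 7.19362 m².
Resultant F = γ·h_c·A = 7.97553 × 1.23176 × 7.19362 = 70.6697 kN.
I_c = (π/8 − 8/(9π))·r⁴ = 0.109757 × 2.14⁴ = 2.3019 m⁴.
Centre of pressure: y_p = y_c + I_c/(y_c·A) = 1.23176 + 2.3019/(1.23176 × 7.19362) = 1.23176 + 0.259784 = 1.49154 m along the plane.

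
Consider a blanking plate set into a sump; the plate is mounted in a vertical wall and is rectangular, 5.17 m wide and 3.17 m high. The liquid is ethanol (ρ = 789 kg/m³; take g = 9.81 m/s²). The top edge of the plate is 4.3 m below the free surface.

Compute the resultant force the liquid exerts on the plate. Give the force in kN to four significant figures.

F ≈ 746.5 kN

γ = ρg = 789 × 9.81 / 1000 = 7.74009 kN/m³.
The centroid lies 3.17/2 = 1.585 m below the top edge, so the centroid depth is h_c = 4.3 + 1.585 = 5.885 m.
A = 5.17 × 3.17 = 16.3889 m².
Resultant F = γ·h_c·A = 7.74009 × 5.885 × 16.3889 = 746.521 kN.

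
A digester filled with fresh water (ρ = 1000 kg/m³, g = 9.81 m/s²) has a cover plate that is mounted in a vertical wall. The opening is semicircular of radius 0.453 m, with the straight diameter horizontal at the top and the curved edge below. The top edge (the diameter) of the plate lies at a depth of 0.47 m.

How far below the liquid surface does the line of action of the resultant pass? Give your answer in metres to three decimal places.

h_p = 0.684 m

γ = ρg = 1000 × 9.81 = 9810 N/m³ = 9.81 kN/m³.
The centroid of a semicircle lies 4r/(3π) = 0.192259 m from the diameter, here below the top edge, so the centroid depth is h_c = 0.47 + 0.192259 = 0.662259 m.
A = πr²/2 = π × 0.453²/2 = 0.322342 m².
Resultant F = γ·h_c·A = 9.81 × 0.662259 × 0.322342 = 2.09418 kN.
I_c = (π/8 − 8/(9π))·r⁴ = 0.109757 × 0.453⁴ = 0.00462195 m⁴.
Centre of pressure: y_p = y_c + I_c/(y_c·A) = 0.662259 + 0.00462195/(0.662259 × 0.322342) = 0.662259 + 0.0216511 = 0.68391 m along the plane.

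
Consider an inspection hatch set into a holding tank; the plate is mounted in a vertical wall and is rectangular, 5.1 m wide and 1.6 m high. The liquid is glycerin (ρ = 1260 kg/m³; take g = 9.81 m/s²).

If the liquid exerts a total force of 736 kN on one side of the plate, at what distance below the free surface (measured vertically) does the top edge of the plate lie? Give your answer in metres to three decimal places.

d_top ≈ 6.497 m

γ = ρg = 1260 × 9.81 / 1000 = 12.3606 kN/m³.
A = 5.1 × 1.6 = 8.16 m².
From F = γ·h_c·A, the centroid depth is h_c = 736/(12.3606 × 8.16) = 7.29706 m.
The centroid lies 1.6/2 = 0.8 m below the top edge, so the top edge sits at h_top = 7.29706 − 0.8 = 6.49706 m below the surface.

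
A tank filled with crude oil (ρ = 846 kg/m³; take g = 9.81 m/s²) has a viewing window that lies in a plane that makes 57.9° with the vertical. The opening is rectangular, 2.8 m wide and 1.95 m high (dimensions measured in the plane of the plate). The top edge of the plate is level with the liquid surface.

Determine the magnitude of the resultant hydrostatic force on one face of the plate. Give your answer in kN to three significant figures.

F ≈ 23.5 kN

γ = ρg = 846 × 9.81 / 1000 = 8.29926 kN/m³.
The plate makes 57.9° with the vertical, i.e. θ = 90° − 57.9° = 32.1° to the horizontal. Measuring y along the incline from the free-surface line, vertical depth h = y·sinθ with sinθ = 0.531399.
The centroid lies 1.95/2 = 0.975 m below the top edge, so y_c = 0.975 m and h_c = 0.975 × 0.531399 = 0.518114 m.
A = 2.8 × 1.95 = 5.46 m².
Resultant F = γ·h_c·A = 8.29926 × 0.518114 × 5.46 = 23.4778 kN.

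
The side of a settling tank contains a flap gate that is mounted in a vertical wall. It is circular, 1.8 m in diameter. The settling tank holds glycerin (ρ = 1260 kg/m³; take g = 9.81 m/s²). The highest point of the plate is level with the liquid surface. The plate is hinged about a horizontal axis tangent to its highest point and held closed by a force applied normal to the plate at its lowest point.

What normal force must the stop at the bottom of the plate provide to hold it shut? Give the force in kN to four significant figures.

γ = ρg = 1260 × 9.81 / 1000 = 12.3606 kN/m³.
The centroid is at the centre, 0.9 m below the top of the plate, so the centroid depth is h_c = 0.9 m.
A = π(0.9)² = 2.54469 m².
Resultant F = γ·h_c·A = 12.3606 × 0.9 × 2.54469 = 28.3085 kN.
I_c = πr⁴/4 = π × 0.9⁴/4 = 0.5153 m⁴.
Centre of pressure: y_p = y_c + I_c/(y_c·A) = 0.9 + 0.5153/(0.9 × 2.54469) = 0.9 + 0.225 = 1.125 m along the plane.
The resultant acts 0.9 + 0.225 = 1.125 m (along the plate) below the hinge at the top edge, so the moment about the hinge is M = F × 1.125 = 28.3085 × 1.125 = 31.8471 kN·m.
A normal force at the bottom, 1.8 m from the hinge, must supply this moment: P = 31.8471/1.8 = 17.6928 kN.

P ≈ 17.69 kN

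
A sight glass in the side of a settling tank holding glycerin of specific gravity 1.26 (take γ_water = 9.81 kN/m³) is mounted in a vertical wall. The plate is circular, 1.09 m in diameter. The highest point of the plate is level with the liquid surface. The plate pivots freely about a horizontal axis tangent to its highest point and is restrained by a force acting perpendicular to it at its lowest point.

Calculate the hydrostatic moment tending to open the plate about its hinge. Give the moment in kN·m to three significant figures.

γ = 1.26 × 9.81 = 12.3606 kN/m³.
The centroid is at the centre, 0.545 m below the top of the plate, so the centroid depth is h_c = 0.545 m.
A = π(0.545)² = 0.933132 m².
Resultant F = γ·h_c·A = 12.3606 × 0.545 × 0.933132 = 6.28607 kN.
I_c = πr⁴/4 = π × 0.545⁴/4 = 0.0692909 m⁴.
Centre of pressure: y_p = y_c + I_c/(y_c·A) = 0.545 + 0.0692909/(0.545 × 0.933132) = 0.545 + 0.13625 = 0.68125 m along the plane.
The resultant acts 0.545 + 0.13625 = 0.68125 m (along the plate) below the hinge at the top edge, so the moment about the hinge is M = F × 0.68125 = 6.28607 × 0.68125 = 4.28239 kN·m.

M ≈ 4.28 kN·m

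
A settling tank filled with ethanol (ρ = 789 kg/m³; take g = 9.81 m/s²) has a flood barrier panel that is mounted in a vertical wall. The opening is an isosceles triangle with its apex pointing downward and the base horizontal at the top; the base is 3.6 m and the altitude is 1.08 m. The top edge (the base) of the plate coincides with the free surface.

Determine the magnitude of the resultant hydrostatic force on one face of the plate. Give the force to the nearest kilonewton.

F ≈ 5 kN

γ = ρg = 789 × 9.81 / 1000 = 7.74009 kN/m³.
With the apex down, the centroid sits h/3 = 1.08/3 = 0.36 m below the base (the top edge), so the centroid depth is h_c = 0.36 m.
A = ½ × 3.6 × 1.08 = 1.944 m².
Resultant F = γ·h_c·A = 7.74009 × 0.36 × 1.944 = 5.41682 kN.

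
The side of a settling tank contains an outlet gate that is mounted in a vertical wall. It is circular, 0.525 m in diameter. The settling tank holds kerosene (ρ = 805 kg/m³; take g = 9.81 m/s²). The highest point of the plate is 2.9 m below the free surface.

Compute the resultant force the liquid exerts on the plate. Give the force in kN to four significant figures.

γ = ρg = 805 × 9.81 / 1000 = 7.89705 kN/m³.
The centroid is at the centre, 0.2625 m below the top of the plate, so the centroid depth is h_c = 2.9 + 0.2625 = 3.1625 m.
A = π(0.2625)² = 0.216475 m².
Resultant F = γ·h_c·A = 7.89705 × 3.1625 × 0.216475 = 5.40634 kN.

F ≈ 5.406 kN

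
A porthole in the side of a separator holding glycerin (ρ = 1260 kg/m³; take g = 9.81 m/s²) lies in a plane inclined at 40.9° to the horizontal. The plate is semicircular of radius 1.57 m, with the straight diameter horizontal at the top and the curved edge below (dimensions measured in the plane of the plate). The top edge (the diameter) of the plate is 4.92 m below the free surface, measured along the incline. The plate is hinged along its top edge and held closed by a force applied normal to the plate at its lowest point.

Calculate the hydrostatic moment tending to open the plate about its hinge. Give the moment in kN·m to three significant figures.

γ = ρg = 1260 × 9.81 / 1000 = 12.3606 kN/m³.
Let θ = 40.9° be the plate's angle to the horizontal; measure y along the incline from where the plane meets the free surface. Vertical depth h = y·sinθ with sinθ = 0.654741.
The centroid of a semicircle lies 4r/(3π) = 0.666329 m from the diameter, here below the top edge, so y_c = 4.92 + 0.666329 = 5.58633 m and h_c = 5.58633 × 0.654741 = 3.6576 m.
A = πr²/2 = π × 1.57²/2 = 3.87186 m².
Resultant F = γ·h_c·A = 12.3606 × 3.6576 × 3.87186 = 175.047 kN.
I_c = (π/8 − 8/(9π))·r⁴ = 0.109757 × 1.57⁴ = 0.666854 m⁴.
Centre of pressure: y_p = y_c + I_c/(y_c·A) = 5.58633 + 0.666854/(5.58633 × 3.87186) = 5.58633 + 0.0308308 = 5.61716 m along the plane.
The resultant acts 0.666329 + 0.0308308 = 0.69716 m (along the plate) below the hinge at the top edge, so the moment about the hinge is M = F × 0.69716 = 175.047 × 0.69716 = 122.036 kN·m.

M ≈ 122 kN·m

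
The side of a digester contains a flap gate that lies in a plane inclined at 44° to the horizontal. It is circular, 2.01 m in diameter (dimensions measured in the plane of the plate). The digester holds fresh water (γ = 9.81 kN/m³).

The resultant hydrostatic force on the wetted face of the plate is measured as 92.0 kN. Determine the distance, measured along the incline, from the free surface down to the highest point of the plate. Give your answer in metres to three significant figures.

y_top ≈ 3.25 m

γ = 9.81 kN/m³.
A = π(1.005)² = 3.17309 m².
From F = γ·h_c·A, the centroid depth is h_c = 92.0/(9.81 × 3.17309) = 2.95554 m.
Let θ = 44° be the plate's angle to the horizontal; measure y along the incline from where the plane meets the free surface. Vertical depth h = y·sinθ with sinθ = 0.694658.
Along the incline, y_c = h_c/sinθ = 2.95554/0.694658 = 4.25467 m.
The centroid is at the centre, 1.005 m below the top of the plate, so the highest point sits at y_top = 4.25467 − 1.005 = 3.24967 m along the incline.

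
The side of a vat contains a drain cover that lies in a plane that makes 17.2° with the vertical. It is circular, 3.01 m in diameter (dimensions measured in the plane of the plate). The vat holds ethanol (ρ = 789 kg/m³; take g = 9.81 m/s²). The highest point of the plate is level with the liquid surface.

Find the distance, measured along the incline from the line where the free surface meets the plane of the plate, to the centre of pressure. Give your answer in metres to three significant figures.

y_p = 1.88 m

γ = ρg = 789 × 9.81 / 1000 = 7.74009 kN/m³.
The plate makes 17.2° with the vertical, i.e. θ = 90° − 17.2° = 72.8° to the horizontal. Measuring y along the incline from the free-surface line, vertical depth h = y·sinθ with sinθ = 0.955278.
The centroid is at the centre, 1.505 m below the top of the plate, so y_c = 1.505 m and h_c = 1.505 × 0.955278 = 1.43769 m.
A = π(1.505)² = 7.11579 m².
Resultant F = γ·h_c·A = 7.74009 × 1.43769 × 7.11579 = 79.1834 kN.
I_c = πr⁴/4 = π × 1.505⁴/4 = 4.02936 m⁴.
Centre of pressure: y_p = y_c + I_c/(y_c·A) = 1.505 + 4.02936/(1.505 × 7.11579) = 1.505 + 0.37625 = 1.88125 m along the plane.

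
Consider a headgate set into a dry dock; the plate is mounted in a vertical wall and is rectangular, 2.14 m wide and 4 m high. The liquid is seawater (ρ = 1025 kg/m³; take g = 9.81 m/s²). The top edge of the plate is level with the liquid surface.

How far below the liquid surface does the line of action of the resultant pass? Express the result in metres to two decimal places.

γ = ρg = 1025 × 9.81 / 1000 = 10.05525 kN/m³.
The centroid lies 4/2 = 2 m below the top edge, so the centroid depth is h_c = 2 m.
A = 2.14 × 4 = 8.56 m².
Resultant F = γ·h_c·A = 10.05525 × 2 × 8.56 = 172.146 kN.
I_c = b·h³/12 = 2.14 × 4³/12 = 11.4133 m⁴.
Centre of pressure: y_p = y_c + I_c/(y_c·A) = 2 + 11.4133/(2 × 8.56) = 2 + 0.666665 = 2.66667 m along the plane.

h_p = 2.67 m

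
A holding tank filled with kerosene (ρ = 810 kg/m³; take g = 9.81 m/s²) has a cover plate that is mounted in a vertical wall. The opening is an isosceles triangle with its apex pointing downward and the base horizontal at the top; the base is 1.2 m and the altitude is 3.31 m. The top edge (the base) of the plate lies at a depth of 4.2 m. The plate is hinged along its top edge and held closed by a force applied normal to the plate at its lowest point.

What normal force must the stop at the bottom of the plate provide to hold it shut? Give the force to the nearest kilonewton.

P ≈ 31 kN

γ = ρg = 810 × 9.81 / 1000 = 7.9461 kN/m³.
With the apex down, the centroid sits h/3 = 3.31/3 = 1.10333 m below the base (the top edge), so the centroid depth is h_c = 4.2 + 1.10333 = 5.30333 m.
A = ½ × 1.2 × 3.31 = 1.986 m².
Resultant F = γ·h_c·A = 7.9461 × 5.30333 × 1.986 = 83.6916 kN.
I_c = b·h³/36 = 1.2 × 3.31³/36 = 1.20882 m⁴.
Centre of pressure: y_p = y_c + I_c/(y_c·A) = 5.30333 + 1.20882/(5.30333 × 1.986) = 5.30333 + 0.114771 = 5.4181 m along the plane.
The resultant acts 1.10333 + 0.114771 = 1.2181 m (along the plate) below the hinge at the top edge, so the moment about the hinge is M = F × 1.2181 = 83.6916 × 1.2181 = 101.945 kN·m.
A normal force at the bottom, 3.31 m from the hinge, must supply this moment: P = 101.945/3.31 = 30.7991 kN.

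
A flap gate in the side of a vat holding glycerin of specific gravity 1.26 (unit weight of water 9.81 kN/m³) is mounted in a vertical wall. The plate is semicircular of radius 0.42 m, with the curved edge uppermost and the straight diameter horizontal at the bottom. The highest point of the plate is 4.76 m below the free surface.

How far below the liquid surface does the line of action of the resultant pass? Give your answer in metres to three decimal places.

h_p = 5.004 m

γ = 1.26 × 9.81 = 12.3606 kN/m³.
The centroid lies 4r/(3π) = 0.178254 m above the diameter, so r − 4r/(3π) = 0.42 − 0.178254 = 0.241746 m below the topmost point, so the centroid depth is h_c = 4.76 + 0.241746 = 5.00175 m.
A = πr²/2 = π × 0.42²/2 = 0.277088 m².
Resultant F = γ·h_c·A = 12.3606 × 5.00175 × 0.277088 = 17.1309 kN.
I_c = (π/8 − 8/(9π))·r⁴ = 0.109757 × 0.42⁴ = 0.0034153 m⁴.
Centre of pressure: y_p = y_c + I_c/(y_c·A) = 5.00175 + 0.0034153/(5.00175 × 0.277088) = 5.00175 + 0.00246427 = 5.00421 m along the plane.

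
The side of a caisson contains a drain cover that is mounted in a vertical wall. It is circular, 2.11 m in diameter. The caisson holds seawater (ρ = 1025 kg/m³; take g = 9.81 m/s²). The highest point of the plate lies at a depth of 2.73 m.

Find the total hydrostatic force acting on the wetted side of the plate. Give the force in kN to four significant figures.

γ = ρg = 1025 × 9.81 / 1000 = 10.05525 kN/m³.
The centroid is at the centre, 1.055 m below the top of the plate, so the centroid depth is h_c = 2.73 + 1.055 = 3.785 m.
A = π(1.055)² = 3.49667 m².
Resultant F = γ·h_c·A = 10.05525 × 3.785 × 3.49667 = 133.08 kN.

F ≈ 133.1 kN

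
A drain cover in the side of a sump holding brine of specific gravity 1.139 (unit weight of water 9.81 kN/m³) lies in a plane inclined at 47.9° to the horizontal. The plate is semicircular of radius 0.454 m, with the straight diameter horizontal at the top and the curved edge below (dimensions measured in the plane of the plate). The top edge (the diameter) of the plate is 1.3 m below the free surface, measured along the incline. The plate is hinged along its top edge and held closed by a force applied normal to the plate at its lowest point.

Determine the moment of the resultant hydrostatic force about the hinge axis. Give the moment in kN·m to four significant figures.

M ≈ 0.8107 kN·m

γ = 1.139 × 9.81 = 11.17359 kN/m³.
Let θ = 47.9° be the plate's angle to the horizontal; measure y along the incline from where the plane meets the free surface. Vertical depth h = y·sinθ with sinθ = 0.741976.
The centroid of a semicircle lies 4r/(3π) = 0.192684 m from the diameter, here below the top edge, so y_c = 1.3 + 0.192684 = 1.49268 m and h_c = 1.49268 × 0.741976 = 1.10753 m.
A = πr²/2 = π × 0.454²/2 = 0.323766 m².
Resultant F = γ·h_c·A = 11.17359 × 1.10753 × 0.323766 = 4.00663 kN.
I_c = (π/8 − 8/(9π))·r⁴ = 0.109757 × 0.454⁴ = 0.0046629 m⁴.
Centre of pressure: y_p = y_c + I_c/(y_c·A) = 1.49268 + 0.0046629/(1.49268 × 0.323766) = 1.49268 + 0.00964846 = 1.50233 m along the plane.
The resultant acts 0.192684 + 0.00964846 = 0.202332 m (along the plate) below the hinge at the top edge, so the moment about the hinge is M = F × 0.202332 = 4.00663 × 0.202332 = 0.810669 kN·m.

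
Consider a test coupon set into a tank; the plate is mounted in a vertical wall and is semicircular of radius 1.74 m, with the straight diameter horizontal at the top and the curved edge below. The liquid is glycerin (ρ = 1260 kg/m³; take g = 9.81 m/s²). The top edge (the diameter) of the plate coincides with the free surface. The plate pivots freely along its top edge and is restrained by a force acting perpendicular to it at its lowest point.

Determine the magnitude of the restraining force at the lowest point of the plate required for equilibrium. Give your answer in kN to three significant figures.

P ≈ 25.6 kN

γ = ρg = 1260 × 9.81 / 1000 = 12.3606 kN/m³.
The centroid of a semicircle lies 4r/(3π) = 0.738479 m from the diameter, here below the top edge, so the centroid depth is h_c = 0.738479 m.
A = πr²/2 = π × 1.74²/2 = 4.75574 m².
Resultant F = γ·h_c·A = 12.3606 × 0.738479 × 4.75574 = 43.4106 kN.
I_c = (π/8 − 8/(9π))·r⁴ = 0.109757 × 1.74⁴ = 1.00607 m⁴.
Centre of pressure: y_p = y_c + I_c/(y_c·A) = 0.738479 + 1.00607/(0.738479 × 4.75574) = 0.738479 + 0.286465 = 1.02494 m along the plane.
The resultant acts 0.738479 + 0.286465 = 1.02494 m (along the plate) below the hinge at the top edge, so the moment about the hinge is M = F × 1.02494 = 43.4106 × 1.02494 = 44.4933 kN·m.
A normal force at the bottom, 1.74 m from the hinge, must supply this moment: P = 44.4933/1.74 = 25.5709 kN.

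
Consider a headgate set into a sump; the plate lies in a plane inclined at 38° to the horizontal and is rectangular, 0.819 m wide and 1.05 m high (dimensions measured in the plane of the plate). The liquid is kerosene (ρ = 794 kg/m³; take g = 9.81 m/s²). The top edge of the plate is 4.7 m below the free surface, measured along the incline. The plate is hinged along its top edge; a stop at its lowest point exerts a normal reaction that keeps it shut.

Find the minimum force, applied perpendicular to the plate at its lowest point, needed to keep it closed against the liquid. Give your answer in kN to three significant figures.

γ = ρg = 794 × 9.81 / 1000 = 7.78914 kN/m³.
Let θ = 38° be the plate's angle to the horizontal; measure y along the incline from where the plane meets the free surface. Vertical depth h = y·sinθ with sinθ = 0.615661.
The centroid lies 1.05/2 = 0.525 m below the top edge, so y_c = 4.7 + 0.525 = 5.225 m and h_c = 5.225 × 0.615661 = 3.21683 m.
A = 0.819 × 1.05 = 0.85995 m².
Resultant F = γ·h_c·A = 7.78914 × 3.21683 × 0.85995 = 21.5472 kN.
I_c = b·h³/12 = 0.819 × 1.05³/12 = 0.0790079 m⁴.
Centre of pressure: y_p = y_c + I_c/(y_c·A) = 5.225 + 0.0790079/(5.225 × 0.85995) = 5.225 + 0.0175837 = 5.24258 m along the plane.
The resultant acts 0.525 + 0.0175837 = 0.542584 m (along the plate) below the hinge at the top edge, so the moment about the hinge is M = F × 0.542584 = 21.5472 × 0.542584 = 11.6912 kN·m.
A normal force at the bottom, 1.05 m from the hinge, must supply this moment: P = 11.6912/1.05 = 11.1345 kN.

P ≈ 11.1 kN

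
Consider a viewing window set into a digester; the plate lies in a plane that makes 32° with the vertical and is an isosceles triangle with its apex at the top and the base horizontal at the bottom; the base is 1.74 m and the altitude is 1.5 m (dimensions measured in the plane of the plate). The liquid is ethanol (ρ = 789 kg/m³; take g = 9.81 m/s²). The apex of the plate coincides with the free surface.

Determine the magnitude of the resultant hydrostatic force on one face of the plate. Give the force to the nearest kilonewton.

F ≈ 9 kN

γ = ρg = 789 × 9.81 / 1000 = 7.74009 kN/m³.
The plate makes 32° with the vertical, i.e. θ = 90° − 32° = 58° to the horizontal. Measuring y along the incline from the free-surface line, vertical depth h = y·sinθ with sinθ = 0.848048.
With the apex up, the centroid sits 2h/3 = 2 × 1.5/3 = 1 m below the apex, so y_c = 1 m and h_c = 1 × 0.848048 = 0.848048 m.
A = ½ × 1.74 × 1.5 = 1.305 m².
Resultant F = γ·h_c·A = 7.74009 × 0.848048 × 1.305 = 8.56598 kN.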